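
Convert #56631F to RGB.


56 → 86 (R)
63 → 99 (G)
1F → 31 (B)
= RGB(86, 99, 31)


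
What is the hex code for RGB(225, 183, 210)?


R = 225 → E1 (hex)
G = 183 → B7 (hex)
B = 210 → D2 (hex)
Hex = #E1B7D2


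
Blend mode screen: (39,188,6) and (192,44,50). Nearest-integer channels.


Screen: C = 255 - (255-A)×(255-B)/255, rounded to nearest integer
R: 255 - (255-39)×(255-192)/255 = 255 - 13608/255 ≈ 255 - 53.365 = 201.635 → 202
G: 255 - (255-188)×(255-44)/255 = 255 - 14137/255 ≈ 255 - 55.439 = 199.561 → 200
B: 255 - (255-6)×(255-50)/255 = 255 - 51045/255 ≈ 255 - 200.176 = 54.824 → 55
= RGB(202, 200, 55)


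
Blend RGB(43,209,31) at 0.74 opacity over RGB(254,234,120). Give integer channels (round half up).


C = α×F + (1-α)×B, with 1-α = 0.26
R: 0.74×43 + 0.26×254 = 31.82 + 66.04 = 97.86 → 98
G: 0.74×209 + 0.26×234 = 154.66 + 60.84 = 215.50 → 216
B: 0.74×31 + 0.26×120 = 22.94 + 31.20 = 54.14 → 54
= RGB(98, 216, 54)


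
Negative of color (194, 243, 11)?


Invert: (255-R, 255-G, 255-B)
R: 255-194 = 61
G: 255-243 = 12
B: 255-11 = 244
= RGB(61, 12, 244)


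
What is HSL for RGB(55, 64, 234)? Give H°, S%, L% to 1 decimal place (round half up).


Normalize: R'=55/255≈0.2157, G'=64/255≈0.2510, B'=234/255≈0.9176
Max=234/255, Min=55/255, Δ=Max-Min=179/255
L = (Max+Min)/2 = (234+55)/510 = 289/510 = 0.56666… → L = 56.7%
L > 0.5 → S = Δ/(2-Max-Min) = 179/(510-234-55) = 179/221 = 0.80995… → S = 81.0%
(the 1/255 factors cancel in S and H, so raw channel differences can be used)
Max is B' → H = 60 × ((R-G)/Δ + 4) = 60 × ((55-64)/179 + 4)
  -9/179 + 4 = -0.0502… + 4 = 3.9497…
  H = 60 × 3.9497… = 236.983…° → H = 237.0°
= HSL(237.0°, 81.0%, 56.7%)


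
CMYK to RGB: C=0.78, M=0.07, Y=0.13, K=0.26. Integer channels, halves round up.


R = 255 × (1-C) × (1-K) = 255 × 0.22 × 0.74 = 41.514 → 42
G = 255 × (1-M) × (1-K) = 255 × 0.93 × 0.74 = 175.491 → 175
B = 255 × (1-Y) × (1-K) = 255 × 0.87 × 0.74 = 164.169 → 164
= RGB(42, 175, 164)


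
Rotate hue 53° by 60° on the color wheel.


New hue = (H + rotation) mod 360
New hue = (53 + 60) mod 360
= 113 mod 360
= 113°


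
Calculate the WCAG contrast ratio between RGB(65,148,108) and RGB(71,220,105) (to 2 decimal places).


Linearize each sRGB channel c=v/255: c/12.92 if c ≤ 0.04045 else ((c+0.055)/1.055)^2.4
L = 0.2126×R_lin + 0.7152×G_lin + 0.0722×B_lin
Color 1 (65,148,108):
  R=65: 65/255≈0.2549 > 0.04045 → ((0.2549+0.055)/1.055)^2.4 ≈ 0.05286
  G=148: 148/255≈0.5804 > 0.04045 → ((0.5804+0.055)/1.055)^2.4 ≈ 0.29614
  B=108: 108/255≈0.4235 > 0.04045 → ((0.4235+0.055)/1.055)^2.4 ≈ 0.14996
  L1 = 0.2126×0.05286 + 0.7152×0.29614 + 0.0722×0.14996 ≈ 0.23386
Color 2 (71,220,105):
  R=71: 71/255≈0.2784 > 0.04045 → ((0.2784+0.055)/1.055)^2.4 ≈ 0.06301
  G=220: 220/255≈0.8627 > 0.04045 → ((0.8627+0.055)/1.055)^2.4 ≈ 0.71569
  B=105: 105/255≈0.4118 > 0.04045 → ((0.4118+0.055)/1.055)^2.4 ≈ 0.14126
  L2 = 0.2126×0.06301 + 0.7152×0.71569 + 0.0722×0.14126 ≈ 0.53546
Lighter = 0.53546, Darker = 0.23386
Ratio = (L_lighter + 0.05) / (L_darker + 0.05)
Ratio = (0.53546 + 0.05) / (0.23386 + 0.05) = 0.58546 / 0.28386 ≈ 2.0625
Ratio ≈ 2.06:1


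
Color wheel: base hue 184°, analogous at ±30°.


Base hue: 184°
Left analog: (184 - 30) mod 360 = 154°
Right analog: (184 + 30) mod 360 = 214°
Analogous hues = 154° and 214°


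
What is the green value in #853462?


Color: #853462
R = 85 = 133
G = 34 = 52
B = 62 = 98
Green = 52


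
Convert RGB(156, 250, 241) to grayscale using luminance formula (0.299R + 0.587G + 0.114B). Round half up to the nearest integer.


Gray = 0.299×R + 0.587×G + 0.114×B
Gray = 0.299×156 + 0.587×250 + 0.114×241
Gray = 46.644 + 146.750 + 27.474
Gray = 220.868 → round half up → 221
Gray = 221


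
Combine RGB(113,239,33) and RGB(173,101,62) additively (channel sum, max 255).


Additive: each channel = min(255, C₁+C₂)
R: 113+173 = 286 → 255
G: 239+101 = 340 → 255
B: 33+62 = 95 → 95
= RGB(255, 255, 95)


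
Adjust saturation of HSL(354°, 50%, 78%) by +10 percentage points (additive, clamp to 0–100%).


Original S = 50%
Adjustment = +10 percentage points
New S = 50 + (10) = 60
Clamp to [0, 100] → 60
= HSL(354°, 60%, 78%)


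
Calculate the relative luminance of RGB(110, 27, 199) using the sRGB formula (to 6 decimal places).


Linearize each channel (sRGB transfer function): c = v/255; c_lin = c/12.92 if c ≤ 0.04045, else ((c+0.055)/1.055)^2.4
  R: 110/255 ≈ 0.431373 > 0.04045 → ((0.431373+0.055)/1.055)^2.4 ≈ 0.155926
  G: 27/255 ≈ 0.105882 > 0.04045 → ((0.105882+0.055)/1.055)^2.4 ≈ 0.010960
  B: 199/255 ≈ 0.780392 > 0.04045 → ((0.780392+0.055)/1.055)^2.4 ≈ 0.571125
R_lin = 0.155926, G_lin = 0.010960, B_lin = 0.571125
L = 0.2126×R + 0.7152×G + 0.0722×B
L = 0.2126×0.155926 + 0.7152×0.010960 + 0.0722×0.571125
L ≈ 0.082224


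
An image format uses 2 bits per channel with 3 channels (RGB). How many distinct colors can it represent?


Total bits = 2 bits/channel × 3 channels = 6 bits
Distinct colors = 2^6
= 64 colors


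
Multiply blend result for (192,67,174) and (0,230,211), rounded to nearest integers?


Multiply: C = A×B/255, rounded to nearest integer
R: 192×0/255 = 0/255 ≈ 0.000 → 0
G: 67×230/255 = 15410/255 ≈ 60.431 → 60
B: 174×211/255 = 36714/255 ≈ 143.976 → 144
= RGB(0, 60, 144)


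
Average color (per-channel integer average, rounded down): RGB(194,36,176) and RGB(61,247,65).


Midpoint: each channel = ⌊(C₁+C₂)/2⌋
R: ⌊(194+61)/2⌋ = 127
G: ⌊(36+247)/2⌋ = 141
B: ⌊(176+65)/2⌋ = 120
= RGB(127, 141, 120)


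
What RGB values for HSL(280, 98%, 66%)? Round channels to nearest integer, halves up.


H=280°, S=0.98, L=0.66
C = (1-|2L-1|)×S = (1-|0.32|)×0.98 = 0.6664
H' = H/60 = 280/60 ≈ 4.6667; X = C×(1-|H' mod 2 - 1|) ≈ 0.4443
m = L - C/2 = 0.66 - 0.3332 = 0.3268
Sector ⌊H'⌋ = 4 → (R',G',B') = (≈0.4443, 0.0, 0.6664)
RGB = ((R'+m)×255, (G'+m)×255, (B'+m)×255) = (196.622, 83.334, 253.266)
Round half up → RGB(197, 83, 253)


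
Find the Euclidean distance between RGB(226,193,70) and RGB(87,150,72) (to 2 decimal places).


d = √[(R₁-R₂)² + (G₁-G₂)² + (B₁-B₂)²]
d = √[(226-87)² + (193-150)² + (70-72)²]
d = √[19321 + 1849 + 4]
d = √21174
d ≈ 145.51


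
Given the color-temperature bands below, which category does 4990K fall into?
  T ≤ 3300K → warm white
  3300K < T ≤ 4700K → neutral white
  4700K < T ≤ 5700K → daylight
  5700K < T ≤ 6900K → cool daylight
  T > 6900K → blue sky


Temperature: 4990K
4700K < 4990K ≤ 5700K → daylight
Classification: daylight


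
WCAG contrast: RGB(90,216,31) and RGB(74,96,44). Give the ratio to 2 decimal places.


Linearize each sRGB channel c=v/255: c/12.92 if c ≤ 0.04045 else ((c+0.055)/1.055)^2.4
L = 0.2126×R_lin + 0.7152×G_lin + 0.0722×B_lin
Color 1 (90,216,31):
  R=90: 90/255≈0.3529 > 0.04045 → ((0.3529+0.055)/1.055)^2.4 ≈ 0.10224
  G=216: 216/255≈0.8471 > 0.04045 → ((0.8471+0.055)/1.055)^2.4 ≈ 0.68669
  B=31: 31/255≈0.1216 > 0.04045 → ((0.1216+0.055)/1.055)^2.4 ≈ 0.01370
  L1 = 0.2126×0.10224 + 0.7152×0.68669 + 0.0722×0.01370 ≈ 0.51384
Color 2 (74,96,44):
  R=74: 74/255≈0.2902 > 0.04045 → ((0.2902+0.055)/1.055)^2.4 ≈ 0.06848
  G=96: 96/255≈0.3765 > 0.04045 → ((0.3765+0.055)/1.055)^2.4 ≈ 0.11697
  B=44: 44/255≈0.1725 > 0.04045 → ((0.1725+0.055)/1.055)^2.4 ≈ 0.02519
  L2 = 0.2126×0.06848 + 0.7152×0.11697 + 0.0722×0.02519 ≈ 0.10003
Lighter = 0.51384, Darker = 0.10003
Ratio = (L_lighter + 0.05) / (L_darker + 0.05)
Ratio = (0.51384 + 0.05) / (0.10003 + 0.05) = 0.56384 / 0.15003 ≈ 3.7581
Ratio ≈ 3.76:1


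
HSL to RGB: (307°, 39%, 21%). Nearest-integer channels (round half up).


H=307°, S=0.39, L=0.21
C = (1-|2L-1|)×S = (1-|-0.58|)×0.39 = 0.1638
H' = H/60 = 307/60 ≈ 5.1167; X = C×(1-|H' mod 2 - 1|) = 0.14469
m = L - C/2 = 0.21 - 0.0819 = 0.1281
Sector ⌊H'⌋ = 5 → (R',G',B') = (0.1638, 0.0, 0.14469)
RGB = ((R'+m)×255, (G'+m)×255, (B'+m)×255) = (74.4345, 32.6655, 69.56145)
Round half up → RGB(74, 33, 70)


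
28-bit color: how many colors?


Colors = 2^bits = 2^28
= 268,435,456 colors


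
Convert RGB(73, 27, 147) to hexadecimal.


R = 73 → 49 (hex)
G = 27 → 1B (hex)
B = 147 → 93 (hex)
Hex = #491B93


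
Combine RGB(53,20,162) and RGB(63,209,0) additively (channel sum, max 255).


Additive: each channel = min(255, C₁+C₂)
R: 53+63 = 116 → 116
G: 20+209 = 229 → 229
B: 162+0 = 162 → 162
= RGB(116, 229, 162)


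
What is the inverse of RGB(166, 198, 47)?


Invert: (255-R, 255-G, 255-B)
R: 255-166 = 89
G: 255-198 = 57
B: 255-47 = 208
= RGB(89, 57, 208)


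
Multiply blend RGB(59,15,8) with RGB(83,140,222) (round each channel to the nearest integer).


Multiply: C = A×B/255, rounded to nearest integer
R: 59×83/255 = 4897/255 ≈ 19.204 → 19
G: 15×140/255 = 2100/255 ≈ 8.235 → 8
B: 8×222/255 = 1776/255 ≈ 6.965 → 7
= RGB(19, 8, 7)


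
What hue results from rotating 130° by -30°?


New hue = (H + rotation) mod 360
New hue = (130 -30) mod 360
= 100 mod 360
= 100°


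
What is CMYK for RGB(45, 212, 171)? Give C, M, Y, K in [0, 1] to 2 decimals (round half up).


R'=45/255≈0.1765, G'=212/255≈0.8314, B'=171/255≈0.6706
K = 1 - max(R',G',B') = 1 - 212/255 = 43/255 = 0.16862… → 0.17
(1-R'-K)/(1-K) simplifies to (max-R)/max with max = 212:
C = (212-45)/212 = 167/212 = 0.78773… → 0.79
M = (212-212)/212 = 0/212 = 0 → 0.00
Y = (212-171)/212 = 41/212 = 0.19339… → 0.19
= CMYK(0.79, 0.00, 0.19, 0.17)


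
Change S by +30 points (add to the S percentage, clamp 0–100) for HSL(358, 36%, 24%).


Original S = 36%
Adjustment = +30 percentage points
New S = 36 + (30) = 66
Clamp to [0, 100] → 66
= HSL(358°, 66%, 24%)


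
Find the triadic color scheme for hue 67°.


Triadic: equally spaced at 120° intervals
H1 = 67°
H2 = (67 + 120) mod 360 = 187°
H3 = (67 + 240) mod 360 = 307°
Triadic = 67°, 187°, 307°


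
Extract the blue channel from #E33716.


Color: #E33716
R = E3 = 227
G = 37 = 55
B = 16 = 22
Blue = 22


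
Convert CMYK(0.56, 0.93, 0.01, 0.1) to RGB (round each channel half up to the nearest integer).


R = 255 × (1-C) × (1-K) = 255 × 0.44 × 0.90 = 100.98 → 101
G = 255 × (1-M) × (1-K) = 255 × 0.07 × 0.90 = 16.065 → 16
B = 255 × (1-Y) × (1-K) = 255 × 0.99 × 0.90 = 227.205 → 227
= RGB(101, 16, 227)


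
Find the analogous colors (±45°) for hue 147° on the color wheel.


Base hue: 147°
Left analog: (147 - 45) mod 360 = 102°
Right analog: (147 + 45) mod 360 = 192°
Analogous hues = 102° and 192°


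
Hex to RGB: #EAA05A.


EA → 234 (R)
A0 → 160 (G)
5A → 90 (B)
= RGB(234, 160, 90)


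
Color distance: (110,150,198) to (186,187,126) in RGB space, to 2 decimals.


d = √[(R₁-R₂)² + (G₁-G₂)² + (B₁-B₂)²]
d = √[(110-186)² + (150-187)² + (198-126)²]
d = √[5776 + 1369 + 5184]
d = √12329
d ≈ 111.04


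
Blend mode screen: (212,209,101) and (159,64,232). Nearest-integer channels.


Screen: C = 255 - (255-A)×(255-B)/255, rounded to nearest integer
R: 255 - (255-212)×(255-159)/255 = 255 - 4128/255 ≈ 255 - 16.188 = 238.812 → 239
G: 255 - (255-209)×(255-64)/255 = 255 - 8786/255 ≈ 255 - 34.455 = 220.545 → 221
B: 255 - (255-101)×(255-232)/255 = 255 - 3542/255 ≈ 255 - 13.890 = 241.110 → 241
= RGB(239, 221, 241)


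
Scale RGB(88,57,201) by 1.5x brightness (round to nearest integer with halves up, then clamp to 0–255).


Multiply each channel by 1.5, round half up, clamp to [0, 255]
R: 88×1.5 = 132
G: 57×1.5 = 85.5 → round → 86
B: 201×1.5 = 301.5 → round → 302 → clamp → 255
= RGB(132, 86, 255)


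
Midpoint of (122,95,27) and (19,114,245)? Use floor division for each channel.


Midpoint: each channel = ⌊(C₁+C₂)/2⌋
R: ⌊(122+19)/2⌋ = 70
G: ⌊(95+114)/2⌋ = 104
B: ⌊(27+245)/2⌋ = 136
= RGB(70, 104, 136)


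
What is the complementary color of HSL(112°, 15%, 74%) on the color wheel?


Complement = opposite side of color wheel = hue + 180°
H' = (112 + 180) mod 360 = 292°
S and L unchanged.
= HSL(292°, 15%, 74%)


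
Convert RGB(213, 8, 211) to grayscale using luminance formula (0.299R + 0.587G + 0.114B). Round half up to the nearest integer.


Gray = 0.299×R + 0.587×G + 0.114×B
Gray = 0.299×213 + 0.587×8 + 0.114×211
Gray = 63.687 + 4.696 + 24.054
Gray = 92.437 → round half up → 92
Gray = 92


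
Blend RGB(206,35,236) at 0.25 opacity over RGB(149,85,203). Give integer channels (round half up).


C = α×F + (1-α)×B, with 1-α = 0.75
R: 0.25×206 + 0.75×149 = 51.50 + 111.75 = 163.25 → 163
G: 0.25×35 + 0.75×85 = 8.75 + 63.75 = 72.50 → 73
B: 0.25×236 + 0.75×203 = 59.00 + 152.25 = 211.25 → 211
= RGB(163, 73, 211)


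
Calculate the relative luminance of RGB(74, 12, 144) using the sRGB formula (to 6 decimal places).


Linearize each channel (sRGB transfer function): c = v/255; c_lin = c/12.92 if c ≤ 0.04045, else ((c+0.055)/1.055)^2.4
  R: 74/255 ≈ 0.290196 > 0.04045 → ((0.290196+0.055)/1.055)^2.4 ≈ 0.068478
  G: 12/255 ≈ 0.047059 > 0.04045 → ((0.047059+0.055)/1.055)^2.4 ≈ 0.003677
  B: 144/255 ≈ 0.564706 > 0.04045 → ((0.564706+0.055)/1.055)^2.4 ≈ 0.278894
R_lin = 0.068478, G_lin = 0.003677, B_lin = 0.278894
L = 0.2126×R + 0.7152×G + 0.0722×B
L = 0.2126×0.068478 + 0.7152×0.003677 + 0.0722×0.278894
L ≈ 0.037324


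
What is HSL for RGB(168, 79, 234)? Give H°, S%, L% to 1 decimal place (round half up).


Normalize: R'=168/255≈0.6588, G'=79/255≈0.3098, B'=234/255≈0.9176
Max=234/255, Min=79/255, Δ=Max-Min=155/255
L = (Max+Min)/2 = (234+79)/510 = 313/510 = 0.61372… → L = 61.4%
L > 0.5 → S = Δ/(2-Max-Min) = 155/(510-234-79) = 155/197 = 0.78680… → S = 78.7%
(the 1/255 factors cancel in S and H, so raw channel differences can be used)
Max is B' → H = 60 × ((R-G)/Δ + 4) = 60 × ((168-79)/155 + 4)
  89/155 + 4 = 0.5741… + 4 = 4.5741…
  H = 60 × 4.5741… = 274.451…° → H = 274.5°
= HSL(274.5°, 78.7%, 61.4%)


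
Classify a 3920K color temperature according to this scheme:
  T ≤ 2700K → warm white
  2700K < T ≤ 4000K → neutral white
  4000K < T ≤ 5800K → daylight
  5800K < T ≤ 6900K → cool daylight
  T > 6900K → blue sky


Temperature: 3920K
2700K < 3920K ≤ 4000K → neutral white
Classification: neutral white


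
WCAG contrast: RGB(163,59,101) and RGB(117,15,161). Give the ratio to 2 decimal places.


Linearize each sRGB channel c=v/255: c/12.92 if c ≤ 0.04045 else ((c+0.055)/1.055)^2.4
L = 0.2126×R_lin + 0.7152×G_lin + 0.0722×B_lin
Color 1 (163,59,101):
  R=163: 163/255≈0.6392 > 0.04045 → ((0.6392+0.055)/1.055)^2.4 ≈ 0.36625
  G=59: 59/255≈0.2314 > 0.04045 → ((0.2314+0.055)/1.055)^2.4 ≈ 0.04374
  B=101: 101/255≈0.3961 > 0.04045 → ((0.3961+0.055)/1.055)^2.4 ≈ 0.13014
  L1 = 0.2126×0.36625 + 0.7152×0.04374 + 0.0722×0.13014 ≈ 0.11854
Color 2 (117,15,161):
  R=117: 117/255≈0.4588 > 0.04045 → ((0.4588+0.055)/1.055)^2.4 ≈ 0.17789
  G=15: 15/255≈0.0588 > 0.04045 → ((0.0588+0.055)/1.055)^2.4 ≈ 0.00478
  B=161: 161/255≈0.6314 > 0.04045 → ((0.6314+0.055)/1.055)^2.4 ≈ 0.35640
  L2 = 0.2126×0.17789 + 0.7152×0.00478 + 0.0722×0.35640 ≈ 0.06697
Lighter = 0.11854, Darker = 0.06697
Ratio = (L_lighter + 0.05) / (L_darker + 0.05)
Ratio = (0.11854 + 0.05) / (0.06697 + 0.05) = 0.16854 / 0.11697 ≈ 1.4409
Ratio ≈ 1.44:1


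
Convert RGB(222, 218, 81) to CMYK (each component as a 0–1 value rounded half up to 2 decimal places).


R'=222/255≈0.8706, G'=218/255≈0.8549, B'=81/255≈0.3176
K = 1 - max(R',G',B') = 1 - 222/255 = 33/255 = 0.12941… → 0.13
(1-R'-K)/(1-K) simplifies to (max-R)/max with max = 222:
C = (222-222)/222 = 0/222 = 0 → 0.00
M = (222-218)/222 = 4/222 = 0.01801… → 0.02
Y = (222-81)/222 = 141/222 = 0.63513… → 0.64
= CMYK(0.00, 0.02, 0.64, 0.13)


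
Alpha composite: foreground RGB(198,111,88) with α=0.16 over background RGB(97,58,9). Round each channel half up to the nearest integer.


C = α×F + (1-α)×B, with 1-α = 0.84
R: 0.16×198 + 0.84×97 = 31.68 + 81.48 = 113.16 → 113
G: 0.16×111 + 0.84×58 = 17.76 + 48.72 = 66.48 → 66
B: 0.16×88 + 0.84×9 = 14.08 + 7.56 = 21.64 → 22
= RGB(113, 66, 22)


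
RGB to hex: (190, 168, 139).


R = 190 → BE (hex)
G = 168 → A8 (hex)
B = 139 → 8B (hex)
Hex = #BEA88B


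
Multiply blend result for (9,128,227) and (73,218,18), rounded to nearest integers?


Multiply: C = A×B/255, rounded to nearest integer
R: 9×73/255 = 657/255 ≈ 2.576 → 3
G: 128×218/255 = 27904/255 ≈ 109.427 → 109
B: 227×18/255 = 4086/255 ≈ 16.024 → 16
= RGB(3, 109, 16)


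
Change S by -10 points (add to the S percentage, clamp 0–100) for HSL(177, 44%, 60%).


Original S = 44%
Adjustment = -10 percentage points
New S = 44 + (-10) = 34
Clamp to [0, 100] → 34
= HSL(177°, 34%, 60%)


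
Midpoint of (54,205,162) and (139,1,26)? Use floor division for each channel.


Midpoint: each channel = ⌊(C₁+C₂)/2⌋
R: ⌊(54+139)/2⌋ = 96
G: ⌊(205+1)/2⌋ = 103
B: ⌊(162+26)/2⌋ = 94
= RGB(96, 103, 94)


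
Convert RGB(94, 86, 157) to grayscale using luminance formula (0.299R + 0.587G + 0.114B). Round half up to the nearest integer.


Gray = 0.299×R + 0.587×G + 0.114×B
Gray = 0.299×94 + 0.587×86 + 0.114×157
Gray = 28.106 + 50.482 + 17.898
Gray = 96.486 → round half up → 96
Gray = 96


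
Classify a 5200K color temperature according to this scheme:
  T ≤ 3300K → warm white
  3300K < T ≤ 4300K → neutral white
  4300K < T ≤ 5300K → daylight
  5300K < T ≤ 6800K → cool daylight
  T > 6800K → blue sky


Temperature: 5200K
4300K < 5200K ≤ 5300K → daylight
Classification: daylight


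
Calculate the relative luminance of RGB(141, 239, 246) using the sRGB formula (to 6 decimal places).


Linearize each channel (sRGB transfer function): c = v/255; c_lin = c/12.92 if c ≤ 0.04045, else ((c+0.055)/1.055)^2.4
  R: 141/255 ≈ 0.552941 > 0.04045 → ((0.552941+0.055)/1.055)^2.4 ≈ 0.266356
  G: 239/255 ≈ 0.937255 > 0.04045 → ((0.937255+0.055)/1.055)^2.4 ≈ 0.863157
  B: 246/255 ≈ 0.964706 > 0.04045 → ((0.964706+0.055)/1.055)^2.4 ≈ 0.921582
R_lin = 0.266356, G_lin = 0.863157, B_lin = 0.921582
L = 0.2126×R + 0.7152×G + 0.0722×B
L = 0.2126×0.266356 + 0.7152×0.863157 + 0.0722×0.921582
L ≈ 0.740495


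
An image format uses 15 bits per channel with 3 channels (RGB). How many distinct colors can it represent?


Total bits = 15 bits/channel × 3 channels = 45 bits
Distinct colors = 2^45
= 35,184,372,088,832 colors


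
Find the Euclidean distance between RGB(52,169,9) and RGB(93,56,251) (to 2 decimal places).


d = √[(R₁-R₂)² + (G₁-G₂)² + (B₁-B₂)²]
d = √[(52-93)² + (169-56)² + (9-251)²]
d = √[1681 + 12769 + 58564]
d = √73014
d ≈ 270.21


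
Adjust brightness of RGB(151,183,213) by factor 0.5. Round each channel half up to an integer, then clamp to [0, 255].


Multiply each channel by 0.5, round half up, clamp to [0, 255]
R: 151×0.5 = 75.5 → round → 76
G: 183×0.5 = 91.5 → round → 92
B: 213×0.5 = 106.5 → round → 107
= RGB(76, 92, 107)


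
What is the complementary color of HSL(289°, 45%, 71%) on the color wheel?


Complement = opposite side of color wheel = hue + 180°
H' = (289 + 180) mod 360 = 109°
S and L unchanged.
= HSL(109°, 45%, 71%)


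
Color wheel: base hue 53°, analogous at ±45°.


Base hue: 53°
Left analog: (53 - 45) mod 360 = 8°
Right analog: (53 + 45) mod 360 = 98°
Analogous hues = 8° and 98°


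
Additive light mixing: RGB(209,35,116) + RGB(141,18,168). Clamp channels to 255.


Additive: each channel = min(255, C₁+C₂)
R: 209+141 = 350 → 255
G: 35+18 = 53 → 53
B: 116+168 = 284 → 255
= RGB(255, 53, 255)


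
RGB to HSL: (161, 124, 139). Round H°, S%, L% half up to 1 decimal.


Normalize: R'=161/255≈0.6314, G'=124/255≈0.4863, B'=139/255≈0.5451
Max=161/255, Min=124/255, Δ=Max-Min=37/255
L = (Max+Min)/2 = (161+124)/510 = 285/510 = 0.55882… → L = 55.9%
L > 0.5 → S = Δ/(2-Max-Min) = 37/(510-161-124) = 37/225 = 0.16444… → S = 16.4%
(the 1/255 factors cancel in S and H, so raw channel differences can be used)
Max is R' → H = 60 × (((G-B)/Δ) mod 6) = 60 × (((124-139)/37) mod 6)
  (-15)/37 = -0.4054…; negative, so add 6 → 5.5945…
  H = 60 × 5.5945… = 335.675…° → H = 335.7°
= HSL(335.7°, 16.4%, 55.9%)


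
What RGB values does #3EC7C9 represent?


3E → 62 (R)
C7 → 199 (G)
C9 → 201 (B)
= RGB(62, 199, 201)


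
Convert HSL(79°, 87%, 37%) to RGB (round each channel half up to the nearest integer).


H=79°, S=0.87, L=0.37
C = (1-|2L-1|)×S = (1-|-0.26|)×0.87 = 0.6438
H' = H/60 = 79/60 ≈ 1.3167; X = C×(1-|H' mod 2 - 1|) = 0.43993
m = L - C/2 = 0.37 - 0.3219 = 0.0481
Sector ⌊H'⌋ = 1 → (R',G',B') = (0.43993, 0.6438, 0.0)
RGB = ((R'+m)×255, (G'+m)×255, (B'+m)×255) = (124.44765, 176.4345, 12.2655)
Round half up → RGB(124, 176, 12)


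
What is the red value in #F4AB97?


Color: #F4AB97
R = F4 = 244
G = AB = 171
B = 97 = 151
Red = 244


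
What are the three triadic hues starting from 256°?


Triadic: equally spaced at 120° intervals
H1 = 256°
H2 = (256 + 120) mod 360 = 16°
H3 = (256 + 240) mod 360 = 136°
Triadic = 256°, 16°, 136°


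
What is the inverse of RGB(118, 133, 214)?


Invert: (255-R, 255-G, 255-B)
R: 255-118 = 137
G: 255-133 = 122
B: 255-214 = 41
= RGB(137, 122, 41)


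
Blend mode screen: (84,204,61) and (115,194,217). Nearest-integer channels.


Screen: C = 255 - (255-A)×(255-B)/255, rounded to nearest integer
R: 255 - (255-84)×(255-115)/255 = 255 - 23940/255 ≈ 255 - 93.882 = 161.118 → 161
G: 255 - (255-204)×(255-194)/255 = 255 - 3111/255 ≈ 255 - 12.200 = 242.800 → 243
B: 255 - (255-61)×(255-217)/255 = 255 - 7372/255 ≈ 255 - 28.910 = 226.090 → 226
= RGB(161, 243, 226)


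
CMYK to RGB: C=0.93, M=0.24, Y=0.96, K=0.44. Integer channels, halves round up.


R = 255 × (1-C) × (1-K) = 255 × 0.07 × 0.56 = 9.996 → 10
G = 255 × (1-M) × (1-K) = 255 × 0.76 × 0.56 = 108.528 → 109
B = 255 × (1-Y) × (1-K) = 255 × 0.04 × 0.56 = 5.712 → 6
= RGB(10, 109, 6)


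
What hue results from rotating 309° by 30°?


New hue = (H + rotation) mod 360
New hue = (309 + 30) mod 360
= 339 mod 360
= 339°


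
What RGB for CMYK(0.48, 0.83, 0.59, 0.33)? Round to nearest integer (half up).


R = 255 × (1-C) × (1-K) = 255 × 0.52 × 0.67 = 88.842 → 89
G = 255 × (1-M) × (1-K) = 255 × 0.17 × 0.67 = 29.0445 → 29
B = 255 × (1-Y) × (1-K) = 255 × 0.41 × 0.67 = 70.0485 → 70
= RGB(89, 29, 70)


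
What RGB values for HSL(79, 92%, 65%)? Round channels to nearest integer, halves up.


H=79°, S=0.92, L=0.65
C = (1-|2L-1|)×S = (1-|0.30|)×0.92 = 0.644
H' = H/60 = 79/60 ≈ 1.3167; X = C×(1-|H' mod 2 - 1|) ≈ 0.4401
m = L - C/2 = 0.65 - 0.322 = 0.328
Sector ⌊H'⌋ = 1 → (R',G',B') = (≈0.4401, 0.644, 0.0)
RGB = ((R'+m)×255, (G'+m)×255, (B'+m)×255) = (195.857, 247.86, 83.64)
Round half up → RGB(196, 248, 84)


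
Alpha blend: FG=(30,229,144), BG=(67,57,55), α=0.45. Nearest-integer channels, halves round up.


C = α×F + (1-α)×B, with 1-α = 0.55
R: 0.45×30 + 0.55×67 = 13.50 + 36.85 = 50.35 → 50
G: 0.45×229 + 0.55×57 = 103.05 + 31.35 = 134.40 → 134
B: 0.45×144 + 0.55×55 = 64.80 + 30.25 = 95.05 → 95
= RGB(50, 134, 95)


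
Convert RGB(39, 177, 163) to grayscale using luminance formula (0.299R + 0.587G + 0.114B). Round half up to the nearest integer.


Gray = 0.299×R + 0.587×G + 0.114×B
Gray = 0.299×39 + 0.587×177 + 0.114×163
Gray = 11.661 + 103.899 + 18.582
Gray = 134.142 → round half up → 134
Gray = 134


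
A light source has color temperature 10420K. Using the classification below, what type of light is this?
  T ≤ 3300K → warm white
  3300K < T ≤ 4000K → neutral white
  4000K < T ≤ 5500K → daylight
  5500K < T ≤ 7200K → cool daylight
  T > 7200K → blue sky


Temperature: 10420K
10420K > 7200K → blue sky
Classification: blue sky


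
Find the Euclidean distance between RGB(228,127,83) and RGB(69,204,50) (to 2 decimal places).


d = √[(R₁-R₂)² + (G₁-G₂)² + (B₁-B₂)²]
d = √[(228-69)² + (127-204)² + (83-50)²]
d = √[25281 + 5929 + 1089]
d = √32299
d ≈ 179.72


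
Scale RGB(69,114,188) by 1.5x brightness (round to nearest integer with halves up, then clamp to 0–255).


Multiply each channel by 1.5, round half up, clamp to [0, 255]
R: 69×1.5 = 103.5 → round → 104
G: 114×1.5 = 171
B: 188×1.5 = 282 → clamp → 255
= RGB(104, 171, 255)


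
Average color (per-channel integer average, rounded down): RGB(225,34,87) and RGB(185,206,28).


Midpoint: each channel = ⌊(C₁+C₂)/2⌋
R: ⌊(225+185)/2⌋ = 205
G: ⌊(34+206)/2⌋ = 120
B: ⌊(87+28)/2⌋ = 57
= RGB(205, 120, 57)


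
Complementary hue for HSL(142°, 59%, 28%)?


Complement = opposite side of color wheel = hue + 180°
H' = (142 + 180) mod 360 = 322°
S and L unchanged.
= HSL(322°, 59%, 28%)


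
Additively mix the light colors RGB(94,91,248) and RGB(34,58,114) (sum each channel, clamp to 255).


Additive: each channel = min(255, C₁+C₂)
R: 94+34 = 128 → 128
G: 91+58 = 149 → 149
B: 248+114 = 362 → 255
= RGB(128, 149, 255)


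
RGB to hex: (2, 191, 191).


R = 2 → 02 (hex)
G = 191 → BF (hex)
B = 191 → BF (hex)
Hex = #02BFBF


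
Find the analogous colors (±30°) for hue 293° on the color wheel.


Base hue: 293°
Left analog: (293 - 30) mod 360 = 263°
Right analog: (293 + 30) mod 360 = 323°
Analogous hues = 263° and 323°


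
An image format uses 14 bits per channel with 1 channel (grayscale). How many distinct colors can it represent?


Total bits = 14 bits/channel × 1 channels = 14 bits
Distinct colors = 2^14
= 16,384 colors


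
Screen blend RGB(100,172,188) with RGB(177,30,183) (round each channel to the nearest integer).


Screen: C = 255 - (255-A)×(255-B)/255, rounded to nearest integer
R: 255 - (255-100)×(255-177)/255 = 255 - 12090/255 ≈ 255 - 47.412 = 207.588 → 208
G: 255 - (255-172)×(255-30)/255 = 255 - 18675/255 ≈ 255 - 73.235 = 181.765 → 182
B: 255 - (255-188)×(255-183)/255 = 255 - 4824/255 ≈ 255 - 18.918 = 236.082 → 236
= RGB(208, 182, 236)


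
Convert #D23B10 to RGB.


D2 → 210 (R)
3B → 59 (G)
10 → 16 (B)
= RGB(210, 59, 16)


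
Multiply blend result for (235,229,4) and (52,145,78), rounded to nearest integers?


Multiply: C = A×B/255, rounded to nearest integer
R: 235×52/255 = 12220/255 ≈ 47.922 → 48
G: 229×145/255 = 33205/255 ≈ 130.216 → 130
B: 4×78/255 = 312/255 ≈ 1.224 → 1
= RGB(48, 130, 1)


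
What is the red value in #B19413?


Color: #B19413
R = B1 = 177
G = 94 = 148
B = 13 = 19
Red = 177


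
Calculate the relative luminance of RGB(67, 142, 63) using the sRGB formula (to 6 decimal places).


Linearize each channel (sRGB transfer function): c = v/255; c_lin = c/12.92 if c ≤ 0.04045, else ((c+0.055)/1.055)^2.4
  R: 67/255 ≈ 0.262745 > 0.04045 → ((0.262745+0.055)/1.055)^2.4 ≈ 0.056128
  G: 142/255 ≈ 0.556863 > 0.04045 → ((0.556863+0.055)/1.055)^2.4 ≈ 0.270498
  B: 63/255 ≈ 0.247059 > 0.04045 → ((0.247059+0.055)/1.055)^2.4 ≈ 0.049707
R_lin = 0.056128, G_lin = 0.270498, B_lin = 0.049707
L = 0.2126×R + 0.7152×G + 0.0722×B
L = 0.2126×0.056128 + 0.7152×0.270498 + 0.0722×0.049707
L ≈ 0.208982


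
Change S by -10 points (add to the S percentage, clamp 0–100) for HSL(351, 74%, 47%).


Original S = 74%
Adjustment = -10 percentage points
New S = 74 + (-10) = 64
Clamp to [0, 100] → 64
= HSL(351°, 64%, 47%)


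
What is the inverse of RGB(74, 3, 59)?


Invert: (255-R, 255-G, 255-B)
R: 255-74 = 181
G: 255-3 = 252
B: 255-59 = 196
= RGB(181, 252, 196)


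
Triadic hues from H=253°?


Triadic: equally spaced at 120° intervals
H1 = 253°
H2 = (253 + 120) mod 360 = 13°
H3 = (253 + 240) mod 360 = 133°
Triadic = 253°, 13°, 133°


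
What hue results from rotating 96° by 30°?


New hue = (H + rotation) mod 360
New hue = (96 + 30) mod 360
= 126 mod 360
= 126°


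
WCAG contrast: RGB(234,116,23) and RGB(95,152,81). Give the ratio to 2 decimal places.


Linearize each sRGB channel c=v/255: c/12.92 if c ≤ 0.04045 else ((c+0.055)/1.055)^2.4
L = 0.2126×R_lin + 0.7152×G_lin + 0.0722×B_lin
Color 1 (234,116,23):
  R=234: 234/255≈0.9176 > 0.04045 → ((0.9176+0.055)/1.055)^2.4 ≈ 0.82279
  G=116: 116/255≈0.4549 > 0.04045 → ((0.4549+0.055)/1.055)^2.4 ≈ 0.17465
  B=23: 23/255≈0.0902 > 0.04045 → ((0.0902+0.055)/1.055)^2.4 ≈ 0.00857
  L1 = 0.2126×0.82279 + 0.7152×0.17465 + 0.0722×0.00857 ≈ 0.30045
Color 2 (95,152,81):
  R=95: 95/255≈0.3725 > 0.04045 → ((0.3725+0.055)/1.055)^2.4 ≈ 0.11444
  G=152: 152/255≈0.5961 > 0.04045 → ((0.5961+0.055)/1.055)^2.4 ≈ 0.31399
  B=81: 81/255≈0.3176 > 0.04045 → ((0.3176+0.055)/1.055)^2.4 ≈ 0.08228
  L2 = 0.2126×0.11444 + 0.7152×0.31399 + 0.0722×0.08228 ≈ 0.25483
Lighter = 0.30045, Darker = 0.25483
Ratio = (L_lighter + 0.05) / (L_darker + 0.05)
Ratio = (0.30045 + 0.05) / (0.25483 + 0.05) = 0.35045 / 0.30483 ≈ 1.1496
Ratio ≈ 1.15:1


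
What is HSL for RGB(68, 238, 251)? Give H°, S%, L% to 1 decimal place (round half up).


Normalize: R'=68/255≈0.2667, G'=238/255≈0.9333, B'=251/255≈0.9843
Max=251/255, Min=68/255, Δ=Max-Min=183/255
L = (Max+Min)/2 = (251+68)/510 = 319/510 = 0.62549… → L = 62.5%
L > 0.5 → S = Δ/(2-Max-Min) = 183/(510-251-68) = 183/191 = 0.95811… → S = 95.8%
(the 1/255 factors cancel in S and H, so raw channel differences can be used)
Max is B' → H = 60 × ((R-G)/Δ + 4) = 60 × ((68-238)/183 + 4)
  -170/183 + 4 = -0.9289… + 4 = 3.0710…
  H = 60 × 3.0710… = 184.262…° → H = 184.3°
= HSL(184.3°, 95.8%, 62.5%)


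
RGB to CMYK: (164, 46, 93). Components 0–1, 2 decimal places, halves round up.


R'=164/255≈0.6431, G'=46/255≈0.1804, B'=93/255≈0.3647
K = 1 - max(R',G',B') = 1 - 164/255 = 91/255 = 0.35686… → 0.36
(1-R'-K)/(1-K) simplifies to (max-R)/max with max = 164:
C = (164-164)/164 = 0/164 = 0 → 0.00
M = (164-46)/164 = 118/164 = 0.71951… → 0.72
Y = (164-93)/164 = 71/164 = 0.43292… → 0.43
= CMYK(0.00, 0.72, 0.43, 0.36)


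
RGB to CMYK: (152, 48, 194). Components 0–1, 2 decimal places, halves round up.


R'=152/255≈0.5961, G'=48/255≈0.1882, B'=194/255≈0.7608
K = 1 - max(R',G',B') = 1 - 194/255 = 61/255 = 0.23921… → 0.24
(1-R'-K)/(1-K) simplifies to (max-R)/max with max = 194:
C = (194-152)/194 = 42/194 = 0.21649… → 0.22
M = (194-48)/194 = 146/194 = 0.75257… → 0.75
Y = (194-194)/194 = 0/194 = 0 → 0.00
= CMYK(0.22, 0.75, 0.00, 0.24)


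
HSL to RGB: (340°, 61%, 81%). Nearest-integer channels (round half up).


H=340°, S=0.61, L=0.81
C = (1-|2L-1|)×S = (1-|0.62|)×0.61 = 0.2318
H' = H/60 = 340/60 ≈ 5.6667; X = C×(1-|H' mod 2 - 1|) ≈ 0.0773
m = L - C/2 = 0.81 - 0.1159 = 0.6941
Sector ⌊H'⌋ = 5 → (R',G',B') = (0.2318, 0.0, ≈0.0773)
RGB = ((R'+m)×255, (G'+m)×255, (B'+m)×255) = (236.1045, 176.9955, 196.6985)
Round half up → RGB(236, 177, 197)


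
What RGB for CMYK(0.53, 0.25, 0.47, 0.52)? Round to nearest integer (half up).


R = 255 × (1-C) × (1-K) = 255 × 0.47 × 0.48 = 57.528 → 58
G = 255 × (1-M) × (1-K) = 255 × 0.75 × 0.48 = 91.8 → 92
B = 255 × (1-Y) × (1-K) = 255 × 0.53 × 0.48 = 64.872 → 65
= RGB(58, 92, 65)


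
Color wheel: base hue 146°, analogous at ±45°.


Base hue: 146°
Left analog: (146 - 45) mod 360 = 101°
Right analog: (146 + 45) mod 360 = 191°
Analogous hues = 101° and 191°


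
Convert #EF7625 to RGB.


EF → 239 (R)
76 → 118 (G)
25 → 37 (B)
= RGB(239, 118, 37)


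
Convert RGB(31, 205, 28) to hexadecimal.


R = 31 → 1F (hex)
G = 205 → CD (hex)
B = 28 → 1C (hex)
Hex = #1FCD1C


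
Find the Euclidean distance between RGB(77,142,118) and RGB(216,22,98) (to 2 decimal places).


d = √[(R₁-R₂)² + (G₁-G₂)² + (B₁-B₂)²]
d = √[(77-216)² + (142-22)² + (118-98)²]
d = √[19321 + 14400 + 400]
d = √34121
d ≈ 184.72


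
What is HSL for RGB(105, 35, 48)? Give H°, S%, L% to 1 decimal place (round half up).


Normalize: R'=105/255≈0.4118, G'=35/255≈0.1373, B'=48/255≈0.1882
Max=105/255, Min=35/255, Δ=Max-Min=70/255
L = (Max+Min)/2 = (105+35)/510 = 140/510 = 0.27450… → L = 27.5%
L ≤ 0.5 → S = Δ/(Max+Min) = 70/(105+35) = 70/140 = 0.5 → S = 50.0%
(the 1/255 factors cancel in S and H, so raw channel differences can be used)
Max is R' → H = 60 × (((G-B)/Δ) mod 6) = 60 × (((35-48)/70) mod 6)
  (-13)/70 = -0.1857…; negative, so add 6 → 5.8142…
  H = 60 × 5.8142… = 348.857…° → H = 348.9°
= HSL(348.9°, 50.0%, 27.5%)


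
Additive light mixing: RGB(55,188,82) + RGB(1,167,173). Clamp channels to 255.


Additive: each channel = min(255, C₁+C₂)
R: 55+1 = 56 → 56
G: 188+167 = 355 → 255
B: 82+173 = 255 → 255
= RGB(56, 255, 255)


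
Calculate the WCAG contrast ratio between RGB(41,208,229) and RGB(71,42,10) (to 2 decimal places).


Linearize each sRGB channel c=v/255: c/12.92 if c ≤ 0.04045 else ((c+0.055)/1.055)^2.4
L = 0.2126×R_lin + 0.7152×G_lin + 0.0722×B_lin
Color 1 (41,208,229):
  R=41: 41/255≈0.1608 > 0.04045 → ((0.1608+0.055)/1.055)^2.4 ≈ 0.02217
  G=208: 208/255≈0.8157 > 0.04045 → ((0.8157+0.055)/1.055)^2.4 ≈ 0.63076
  B=229: 229/255≈0.8980 > 0.04045 → ((0.8980+0.055)/1.055)^2.4 ≈ 0.78354
  L1 = 0.2126×0.02217 + 0.7152×0.63076 + 0.0722×0.78354 ≈ 0.51240
Color 2 (71,42,10):
  R=71: 71/255≈0.2784 > 0.04045 → ((0.2784+0.055)/1.055)^2.4 ≈ 0.06301
  G=42: 42/255≈0.1647 > 0.04045 → ((0.1647+0.055)/1.055)^2.4 ≈ 0.02315
  B=10: 10/255≈0.0392 ≤ 0.04045 → 0.0392/12.92 ≈ 0.00304
  L2 = 0.2126×0.06301 + 0.7152×0.02315 + 0.0722×0.00304 ≈ 0.03017
Lighter = 0.51240, Darker = 0.03017
Ratio = (L_lighter + 0.05) / (L_darker + 0.05)
Ratio = (0.51240 + 0.05) / (0.03017 + 0.05) = 0.56240 / 0.08017 ≈ 7.0147
Ratio ≈ 7.01:1


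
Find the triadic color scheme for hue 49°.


Triadic: equally spaced at 120° intervals
H1 = 49°
H2 = (49 + 120) mod 360 = 169°
H3 = (49 + 240) mod 360 = 289°
Triadic = 49°, 169°, 289°


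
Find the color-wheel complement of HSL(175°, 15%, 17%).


Complement = opposite side of color wheel = hue + 180°
H' = (175 + 180) mod 360 = 355°
S and L unchanged.
= HSL(355°, 15%, 17%)


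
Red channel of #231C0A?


Color: #231C0A
R = 23 = 35
G = 1C = 28
B = 0A = 10
Red = 35


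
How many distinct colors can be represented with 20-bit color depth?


Colors = 2^bits = 2^20
= 1,048,576 colors


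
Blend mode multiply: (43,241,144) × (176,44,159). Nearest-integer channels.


Multiply: C = A×B/255, rounded to nearest integer
R: 43×176/255 = 7568/255 ≈ 29.678 → 30
G: 241×44/255 = 10604/255 ≈ 41.584 → 42
B: 144×159/255 = 22896/255 ≈ 89.788 → 90
= RGB(30, 42, 90)


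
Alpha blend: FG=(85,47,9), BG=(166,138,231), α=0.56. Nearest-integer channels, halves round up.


C = α×F + (1-α)×B, with 1-α = 0.44
R: 0.56×85 + 0.44×166 = 47.60 + 73.04 = 120.64 → 121
G: 0.56×47 + 0.44×138 = 26.32 + 60.72 = 87.04 → 87
B: 0.56×9 + 0.44×231 = 5.04 + 101.64 = 106.68 → 107
= RGB(121, 87, 107)


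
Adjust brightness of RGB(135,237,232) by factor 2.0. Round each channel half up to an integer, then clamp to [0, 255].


Multiply each channel by 2.0, round half up, clamp to [0, 255]
R: 135×2.0 = 270 → clamp → 255
G: 237×2.0 = 474 → clamp → 255
B: 232×2.0 = 464 → clamp → 255
= RGB(255, 255, 255)


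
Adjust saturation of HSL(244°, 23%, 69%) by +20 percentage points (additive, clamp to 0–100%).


Original S = 23%
Adjustment = +20 percentage points
New S = 23 + (20) = 43
Clamp to [0, 100] → 43
= HSL(244°, 43%, 69%)


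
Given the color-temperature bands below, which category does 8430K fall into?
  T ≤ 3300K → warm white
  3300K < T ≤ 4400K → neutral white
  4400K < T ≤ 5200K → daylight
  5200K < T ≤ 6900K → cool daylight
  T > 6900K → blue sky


Temperature: 8430K
8430K > 6900K → blue sky
Classification: blue sky


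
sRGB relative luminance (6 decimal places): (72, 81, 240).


Linearize each channel (sRGB transfer function): c = v/255; c_lin = c/12.92 if c ≤ 0.04045, else ((c+0.055)/1.055)^2.4
  R: 72/255 ≈ 0.282353 > 0.04045 → ((0.282353+0.055)/1.055)^2.4 ≈ 0.064803
  G: 81/255 ≈ 0.317647 > 0.04045 → ((0.317647+0.055)/1.055)^2.4 ≈ 0.082283
  B: 240/255 ≈ 0.941176 > 0.04045 → ((0.941176+0.055)/1.055)^2.4 ≈ 0.871367
R_lin = 0.064803, G_lin = 0.082283, B_lin = 0.871367
L = 0.2126×R + 0.7152×G + 0.0722×B
L = 0.2126×0.064803 + 0.7152×0.082283 + 0.0722×0.871367
L ≈ 0.135538


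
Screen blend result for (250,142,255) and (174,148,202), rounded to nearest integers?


Screen: C = 255 - (255-A)×(255-B)/255, rounded to nearest integer
R: 255 - (255-250)×(255-174)/255 = 255 - 405/255 ≈ 255 - 1.588 = 253.412 → 253
G: 255 - (255-142)×(255-148)/255 = 255 - 12091/255 ≈ 255 - 47.416 = 207.584 → 208
B: 255 - (255-255)×(255-202)/255 = 255 - 0/255 ≈ 255 - 0.000 = 255.000 → 255
= RGB(253, 208, 255)


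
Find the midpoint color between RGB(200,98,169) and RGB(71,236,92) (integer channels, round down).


Midpoint: each channel = ⌊(C₁+C₂)/2⌋
R: ⌊(200+71)/2⌋ = 135
G: ⌊(98+236)/2⌋ = 167
B: ⌊(169+92)/2⌋ = 130
= RGB(135, 167, 130)


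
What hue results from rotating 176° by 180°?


New hue = (H + rotation) mod 360
New hue = (176 + 180) mod 360
= 356 mod 360
= 356°


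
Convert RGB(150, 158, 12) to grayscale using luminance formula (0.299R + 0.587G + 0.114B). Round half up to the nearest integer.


Gray = 0.299×R + 0.587×G + 0.114×B
Gray = 0.299×150 + 0.587×158 + 0.114×12
Gray = 44.850 + 92.746 + 1.368
Gray = 138.964 → round half up → 139
Gray = 139


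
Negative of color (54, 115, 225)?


Invert: (255-R, 255-G, 255-B)
R: 255-54 = 201
G: 255-115 = 140
B: 255-225 = 30
= RGB(201, 140, 30)


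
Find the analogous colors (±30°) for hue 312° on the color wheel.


Base hue: 312°
Left analog: (312 - 30) mod 360 = 282°
Right analog: (312 + 30) mod 360 = 342°
Analogous hues = 282° and 342°


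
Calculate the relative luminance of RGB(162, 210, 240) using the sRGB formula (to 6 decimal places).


Linearize each channel (sRGB transfer function): c = v/255; c_lin = c/12.92 if c ≤ 0.04045, else ((c+0.055)/1.055)^2.4
  R: 162/255 ≈ 0.635294 > 0.04045 → ((0.635294+0.055)/1.055)^2.4 ≈ 0.361307
  G: 210/255 ≈ 0.823529 > 0.04045 → ((0.823529+0.055)/1.055)^2.4 ≈ 0.644480
  B: 240/255 ≈ 0.941176 > 0.04045 → ((0.941176+0.055)/1.055)^2.4 ≈ 0.871367
R_lin = 0.361307, G_lin = 0.644480, B_lin = 0.871367
L = 0.2126×R + 0.7152×G + 0.0722×B
L = 0.2126×0.361307 + 0.7152×0.644480 + 0.0722×0.871367
L ≈ 0.600658


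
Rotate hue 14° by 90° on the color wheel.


New hue = (H + rotation) mod 360
New hue = (14 + 90) mod 360
= 104 mod 360
= 104°


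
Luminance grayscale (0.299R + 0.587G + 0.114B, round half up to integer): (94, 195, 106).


Gray = 0.299×R + 0.587×G + 0.114×B
Gray = 0.299×94 + 0.587×195 + 0.114×106
Gray = 28.106 + 114.465 + 12.084
Gray = 154.655 → round half up → 155
Gray = 155


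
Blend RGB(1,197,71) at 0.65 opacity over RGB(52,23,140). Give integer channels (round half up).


C = α×F + (1-α)×B, with 1-α = 0.35
R: 0.65×1 + 0.35×52 = 0.65 + 18.20 = 18.85 → 19
G: 0.65×197 + 0.35×23 = 128.05 + 8.05 = 136.10 → 136
B: 0.65×71 + 0.35×140 = 46.15 + 49.00 = 95.15 → 95
= RGB(19, 136, 95)
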